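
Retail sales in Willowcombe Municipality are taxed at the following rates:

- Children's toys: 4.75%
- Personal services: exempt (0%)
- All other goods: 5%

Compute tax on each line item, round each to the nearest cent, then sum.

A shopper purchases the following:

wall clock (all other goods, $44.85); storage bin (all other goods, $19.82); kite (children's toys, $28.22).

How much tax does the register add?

Wall clock $44.85: all other goods → 5% → $2.24
Storage bin $19.82: all other goods → 5% → $0.99
Kite $28.22: children's toys → 4.75% → $1.34
Total tax = $2.24 + $0.99 + $1.34 = $4.57

$4.57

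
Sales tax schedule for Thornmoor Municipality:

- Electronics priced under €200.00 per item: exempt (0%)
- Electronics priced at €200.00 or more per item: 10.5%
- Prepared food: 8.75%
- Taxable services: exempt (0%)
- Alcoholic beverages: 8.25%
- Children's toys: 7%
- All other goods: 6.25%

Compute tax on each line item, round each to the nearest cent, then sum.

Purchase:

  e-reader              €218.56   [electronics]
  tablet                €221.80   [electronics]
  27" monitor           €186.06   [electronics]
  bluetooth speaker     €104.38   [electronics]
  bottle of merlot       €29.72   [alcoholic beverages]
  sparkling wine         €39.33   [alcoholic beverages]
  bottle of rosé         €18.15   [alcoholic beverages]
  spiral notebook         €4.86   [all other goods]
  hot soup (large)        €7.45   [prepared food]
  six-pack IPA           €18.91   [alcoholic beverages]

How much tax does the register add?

E-reader €218.56: electronics, €200.00 or more → 10.5% → €22.95
Tablet €221.80: electronics, €200.00 or more → 10.5% → €23.29
27" monitor €186.06: electronics, under €200.00 → 0% → €0.00
Bluetooth speaker €104.38: electronics, under €200.00 → 0% → €0.00
Bottle of merlot €29.72: alcoholic beverages → 8.25% → €2.45
Sparkling wine €39.33: alcoholic beverages → 8.25% → €3.24
Bottle of rosé €18.15: alcoholic beverages → 8.25% → €1.50
Spiral notebook €4.86: all other goods → 6.25% → €0.30
Hot soup (large) €7.45: prepared food → 8.75% → €0.65
Six-pack IPA €18.91: alcoholic beverages → 8.25% → €1.56
Total tax = €22.95 + €23.29 + €2.45 + €3.24 + €1.50 + €0.30 + €0.65 + €1.56 = €55.94

€55.94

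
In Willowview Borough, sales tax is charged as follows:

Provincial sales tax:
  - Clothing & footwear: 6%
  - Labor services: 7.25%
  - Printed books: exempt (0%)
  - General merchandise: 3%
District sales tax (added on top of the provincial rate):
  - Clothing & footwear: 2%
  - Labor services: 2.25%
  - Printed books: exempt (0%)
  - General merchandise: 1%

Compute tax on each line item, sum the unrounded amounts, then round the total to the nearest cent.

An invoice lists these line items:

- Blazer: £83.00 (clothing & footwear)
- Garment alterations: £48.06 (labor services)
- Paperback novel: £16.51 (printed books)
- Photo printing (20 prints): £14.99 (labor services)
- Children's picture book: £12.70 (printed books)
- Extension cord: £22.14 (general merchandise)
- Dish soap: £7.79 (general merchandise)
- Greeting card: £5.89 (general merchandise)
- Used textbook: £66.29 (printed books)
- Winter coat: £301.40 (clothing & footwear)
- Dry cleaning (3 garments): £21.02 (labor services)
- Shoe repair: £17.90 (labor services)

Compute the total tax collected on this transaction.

£41.87

Blazer £83.00: clothing & footwear → 6% + 2% district = 8% → £6.64
Garment alterations £48.06: labor services → 7.25% + 2.25% district = 9.5% → £4.5657
Paperback novel £16.51: printed books → 0% + 0% district = 0% → £0.00
Photo printing (20 prints) £14.99: labor services → 7.25% + 2.25% district = 9.5% → £1.42405
Children's picture book £12.70: printed books → 0% + 0% district = 0% → £0.00
Extension cord £22.14: general merchandise → 3% + 1% district = 4% → £0.8856
Dish soap £7.79: general merchandise → 3% + 1% district = 4% → £0.3116
Greeting card £5.89: general merchandise → 3% + 1% district = 4% → £0.2356
Used textbook £66.29: printed books → 0% + 0% district = 0% → £0.00
Winter coat £301.40: clothing & footwear → 6% + 2% district = 8% → £24.112
Dry cleaning (3 garments) £21.02: labor services → 7.25% + 2.25% district = 9.5% → £1.9969
Shoe repair £17.90: labor services → 7.25% + 2.25% district = 9.5% → £1.7005
Unrounded tax sum = £41.87195 → £41.87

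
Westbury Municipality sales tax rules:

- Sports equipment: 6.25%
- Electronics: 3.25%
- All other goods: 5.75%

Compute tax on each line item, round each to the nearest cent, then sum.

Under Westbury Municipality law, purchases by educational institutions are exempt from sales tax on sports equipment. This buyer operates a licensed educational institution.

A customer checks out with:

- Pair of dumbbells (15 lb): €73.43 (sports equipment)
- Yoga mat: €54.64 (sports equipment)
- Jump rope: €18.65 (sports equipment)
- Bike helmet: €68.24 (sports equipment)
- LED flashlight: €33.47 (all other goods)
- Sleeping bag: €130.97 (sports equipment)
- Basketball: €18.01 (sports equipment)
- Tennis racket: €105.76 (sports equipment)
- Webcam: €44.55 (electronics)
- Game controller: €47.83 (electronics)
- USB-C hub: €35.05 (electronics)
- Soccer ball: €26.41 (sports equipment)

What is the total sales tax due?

Pair of dumbbells (15 lb) €73.43: sports equipment, buyer-exempt → 0% → €0.00
Yoga mat €54.64: sports equipment, buyer-exempt → 0% → €0.00
Jump rope €18.65: sports equipment, buyer-exempt → 0% → €0.00
Bike helmet €68.24: sports equipment, buyer-exempt → 0% → €0.00
LED flashlight €33.47: all other goods → 5.75% → €1.92
Sleeping bag €130.97: sports equipment, buyer-exempt → 0% → €0.00
Basketball €18.01: sports equipment, buyer-exempt → 0% → €0.00
Tennis racket €105.76: sports equipment, buyer-exempt → 0% → €0.00
Webcam €44.55: electronics → 3.25% → €1.45
Game controller €47.83: electronics → 3.25% → €1.55
USB-C hub €35.05: electronics → 3.25% → €1.14
Soccer ball €26.41: sports equipment, buyer-exempt → 0% → €0.00
Total tax = €1.92 + €1.45 + €1.55 + €1.14 = €6.06

€6.06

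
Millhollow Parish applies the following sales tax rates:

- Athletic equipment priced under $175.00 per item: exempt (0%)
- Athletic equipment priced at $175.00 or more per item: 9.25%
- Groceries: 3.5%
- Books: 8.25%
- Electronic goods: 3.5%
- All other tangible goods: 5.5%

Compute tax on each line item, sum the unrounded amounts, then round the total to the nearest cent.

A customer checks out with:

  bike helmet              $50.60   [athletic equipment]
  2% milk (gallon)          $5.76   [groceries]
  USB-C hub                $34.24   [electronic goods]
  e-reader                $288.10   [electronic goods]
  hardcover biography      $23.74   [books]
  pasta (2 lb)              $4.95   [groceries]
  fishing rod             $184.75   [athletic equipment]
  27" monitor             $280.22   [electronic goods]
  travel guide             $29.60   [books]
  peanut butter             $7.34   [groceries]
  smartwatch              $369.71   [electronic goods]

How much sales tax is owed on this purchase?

Bike helmet $50.60: athletic equipment, under $175.00 → 0% → $0.00
2% milk (gallon) $5.76: groceries → 3.5% → $0.2016
USB-C hub $34.24: electronic goods → 3.5% → $1.1984
E-reader $288.10: electronic goods → 3.5% → $10.0835
Hardcover biography $23.74: books → 8.25% → $1.95855
Pasta (2 lb) $4.95: groceries → 3.5% → $0.17325
Fishing rod $184.75: athletic equipment, $175.00 or more → 9.25% → $17.089375
27" monitor $280.22: electronic goods → 3.5% → $9.8077
Travel guide $29.60: books → 8.25% → $2.442
Peanut butter $7.34: groceries → 3.5% → $0.2569
Smartwatch $369.71: electronic goods → 3.5% → $12.93985
Unrounded tax sum = $56.151125 → $56.15

$56.15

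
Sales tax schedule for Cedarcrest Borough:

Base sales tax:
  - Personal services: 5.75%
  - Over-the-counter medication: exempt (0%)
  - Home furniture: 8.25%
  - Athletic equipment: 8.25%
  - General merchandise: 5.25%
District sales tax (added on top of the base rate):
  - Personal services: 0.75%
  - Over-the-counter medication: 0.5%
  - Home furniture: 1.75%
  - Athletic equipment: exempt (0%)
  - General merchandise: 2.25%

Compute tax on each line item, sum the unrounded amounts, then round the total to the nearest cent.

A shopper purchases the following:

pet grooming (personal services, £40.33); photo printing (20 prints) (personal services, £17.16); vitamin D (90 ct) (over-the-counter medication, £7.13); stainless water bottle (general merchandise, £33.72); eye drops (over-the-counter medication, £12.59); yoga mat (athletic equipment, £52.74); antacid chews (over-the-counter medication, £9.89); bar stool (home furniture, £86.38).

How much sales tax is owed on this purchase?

Pet grooming £40.33: personal services → 5.75% + 0.75% district = 6.5% → £2.62145
Photo printing (20 prints) £17.16: personal services → 5.75% + 0.75% district = 6.5% → £1.1154
Vitamin D (90 ct) £7.13: over-the-counter medication → 0% + 0.5% district = 0.5% → £0.03565
Stainless water bottle £33.72: general merchandise → 5.25% + 2.25% district = 7.5% → £2.529
Eye drops £12.59: over-the-counter medication → 0% + 0.5% district = 0.5% → £0.06295
Yoga mat £52.74: athletic equipment → 8.25% + 0% district = 8.25% → £4.35105
Antacid chews £9.89: over-the-counter medication → 0% + 0.5% district = 0.5% → £0.04945
Bar stool £86.38: home furniture → 8.25% + 1.75% district = 10% → £8.638
Unrounded tax sum = £19.40295 → £19.40

£19.40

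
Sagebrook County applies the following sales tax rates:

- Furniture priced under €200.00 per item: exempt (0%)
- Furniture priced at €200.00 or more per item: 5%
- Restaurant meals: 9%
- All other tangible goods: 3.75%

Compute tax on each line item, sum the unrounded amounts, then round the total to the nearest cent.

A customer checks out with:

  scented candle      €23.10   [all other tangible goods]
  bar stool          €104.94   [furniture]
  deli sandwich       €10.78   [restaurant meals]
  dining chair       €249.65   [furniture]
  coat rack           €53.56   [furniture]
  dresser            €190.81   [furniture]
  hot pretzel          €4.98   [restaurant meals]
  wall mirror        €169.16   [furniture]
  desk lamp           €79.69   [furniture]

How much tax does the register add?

Scented candle €23.10: all other tangible goods → 3.75% → €0.86625
Bar stool €104.94: furniture, under €200.00 → 0% → €0.00
Deli sandwich €10.78: restaurant meals → 9% → €0.9702
Dining chair €249.65: furniture, €200.00 or more → 5% → €12.4825
Coat rack €53.56: furniture, under €200.00 → 0% → €0.00
Dresser €190.81: furniture, under €200.00 → 0% → €0.00
Hot pretzel €4.98: restaurant meals → 9% → €0.4482
Wall mirror €169.16: furniture, under €200.00 → 0% → €0.00
Desk lamp €79.69: furniture, under €200.00 → 0% → €0.00
Unrounded tax sum = €14.76715 → €14.77

€14.77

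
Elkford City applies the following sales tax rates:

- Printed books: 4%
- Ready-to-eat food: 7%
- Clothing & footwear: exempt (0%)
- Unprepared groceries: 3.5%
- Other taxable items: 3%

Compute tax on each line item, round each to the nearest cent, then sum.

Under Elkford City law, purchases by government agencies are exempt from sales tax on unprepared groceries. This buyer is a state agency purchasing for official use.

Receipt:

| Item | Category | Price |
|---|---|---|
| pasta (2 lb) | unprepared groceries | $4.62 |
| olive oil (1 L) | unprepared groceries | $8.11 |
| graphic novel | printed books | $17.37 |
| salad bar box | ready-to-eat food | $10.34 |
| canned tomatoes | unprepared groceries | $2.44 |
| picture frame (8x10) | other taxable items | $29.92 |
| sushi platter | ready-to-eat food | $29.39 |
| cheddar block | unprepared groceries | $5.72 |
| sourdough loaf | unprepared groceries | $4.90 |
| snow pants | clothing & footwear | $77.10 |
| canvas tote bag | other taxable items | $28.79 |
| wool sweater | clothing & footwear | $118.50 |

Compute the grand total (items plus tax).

$342.43

Pasta (2 lb) $4.62: unprepared groceries, buyer-exempt → 0% → $0.00
Olive oil (1 L) $8.11: unprepared groceries, buyer-exempt → 0% → $0.00
Graphic novel $17.37: printed books → 4% → $0.69
Salad bar box $10.34: ready-to-eat food → 7% → $0.72
Canned tomatoes $2.44: unprepared groceries, buyer-exempt → 0% → $0.00
Picture frame (8x10) $29.92: other taxable items → 3% → $0.90
Sushi platter $29.39: ready-to-eat food → 7% → $2.06
Cheddar block $5.72: unprepared groceries, buyer-exempt → 0% → $0.00
Sourdough loaf $4.90: unprepared groceries, buyer-exempt → 0% → $0.00
Snow pants $77.10: clothing & footwear → 0% → $0.00
Canvas tote bag $28.79: other taxable items → 3% → $0.86
Wool sweater $118.50: clothing & footwear → 0% → $0.00
Subtotal = $337.20; tax = $5.23; total due = $342.43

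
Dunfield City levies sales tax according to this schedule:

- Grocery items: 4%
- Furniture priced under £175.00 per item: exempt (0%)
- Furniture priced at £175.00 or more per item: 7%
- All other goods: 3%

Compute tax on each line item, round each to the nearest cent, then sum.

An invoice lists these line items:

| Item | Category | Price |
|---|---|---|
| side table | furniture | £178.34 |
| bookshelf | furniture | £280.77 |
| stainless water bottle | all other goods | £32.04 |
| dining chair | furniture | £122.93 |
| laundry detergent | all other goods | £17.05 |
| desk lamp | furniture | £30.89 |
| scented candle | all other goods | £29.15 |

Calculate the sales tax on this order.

Side table £178.34: furniture, £175.00 or more → 7% → £12.48
Bookshelf £280.77: furniture, £175.00 or more → 7% → £19.65
Stainless water bottle £32.04: all other goods → 3% → £0.96
Dining chair £122.93: furniture, under £175.00 → 0% → £0.00
Laundry detergent £17.05: all other goods → 3% → £0.51
Desk lamp £30.89: furniture, under £175.00 → 0% → £0.00
Scented candle £29.15: all other goods → 3% → £0.87
Total tax = £12.48 + £19.65 + £0.96 + £0.51 + £0.87 = £34.47

£34.47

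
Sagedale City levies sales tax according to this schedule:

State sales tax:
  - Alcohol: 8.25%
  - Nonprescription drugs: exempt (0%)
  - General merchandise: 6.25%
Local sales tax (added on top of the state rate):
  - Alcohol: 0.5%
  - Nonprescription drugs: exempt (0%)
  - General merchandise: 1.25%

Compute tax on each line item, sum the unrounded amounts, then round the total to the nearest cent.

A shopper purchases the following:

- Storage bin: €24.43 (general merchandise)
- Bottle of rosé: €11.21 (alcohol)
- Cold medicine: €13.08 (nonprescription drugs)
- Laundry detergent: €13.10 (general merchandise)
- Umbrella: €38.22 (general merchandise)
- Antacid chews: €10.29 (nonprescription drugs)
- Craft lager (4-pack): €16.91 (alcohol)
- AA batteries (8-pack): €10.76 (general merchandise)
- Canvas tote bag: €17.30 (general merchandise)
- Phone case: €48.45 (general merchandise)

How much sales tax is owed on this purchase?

€13.88

Storage bin €24.43: general merchandise → 6.25% + 1.25% local = 7.5% → €1.83225
Bottle of rosé €11.21: alcohol → 8.25% + 0.5% local = 8.75% → €0.980875
Cold medicine €13.08: nonprescription drugs → 0% + 0% local = 0% → €0.00
Laundry detergent €13.10: general merchandise → 6.25% + 1.25% local = 7.5% → €0.9825
Umbrella €38.22: general merchandise → 6.25% + 1.25% local = 7.5% → €2.8665
Antacid chews €10.29: nonprescription drugs → 0% + 0% local = 0% → €0.00
Craft lager (4-pack) €16.91: alcohol → 8.25% + 0.5% local = 8.75% → €1.479625
AA batteries (8-pack) €10.76: general merchandise → 6.25% + 1.25% local = 7.5% → €0.807
Canvas tote bag €17.30: general merchandise → 6.25% + 1.25% local = 7.5% → €1.2975
Phone case €48.45: general merchandise → 6.25% + 1.25% local = 7.5% → €3.63375
Unrounded tax sum = €13.88 → €13.88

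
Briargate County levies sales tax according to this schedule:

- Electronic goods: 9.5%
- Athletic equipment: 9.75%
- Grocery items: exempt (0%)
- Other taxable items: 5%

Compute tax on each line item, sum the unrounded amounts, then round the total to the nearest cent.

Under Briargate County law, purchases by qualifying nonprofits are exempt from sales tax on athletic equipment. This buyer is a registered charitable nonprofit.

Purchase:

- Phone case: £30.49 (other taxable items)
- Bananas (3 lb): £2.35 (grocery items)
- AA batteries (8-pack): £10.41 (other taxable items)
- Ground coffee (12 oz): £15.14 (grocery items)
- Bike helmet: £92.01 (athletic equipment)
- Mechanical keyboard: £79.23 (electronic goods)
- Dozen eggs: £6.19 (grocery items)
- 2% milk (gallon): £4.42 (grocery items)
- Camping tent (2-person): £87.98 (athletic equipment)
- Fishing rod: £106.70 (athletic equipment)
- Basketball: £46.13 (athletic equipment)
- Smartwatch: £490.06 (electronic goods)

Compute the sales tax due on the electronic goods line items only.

£54.08

Mechanical keyboard £79.23: electronic goods → 9.5% → £7.52685
Smartwatch £490.06: electronic goods → 9.5% → £46.5557
Tax on electronic goods: unrounded sum = £54.08255 → £54.08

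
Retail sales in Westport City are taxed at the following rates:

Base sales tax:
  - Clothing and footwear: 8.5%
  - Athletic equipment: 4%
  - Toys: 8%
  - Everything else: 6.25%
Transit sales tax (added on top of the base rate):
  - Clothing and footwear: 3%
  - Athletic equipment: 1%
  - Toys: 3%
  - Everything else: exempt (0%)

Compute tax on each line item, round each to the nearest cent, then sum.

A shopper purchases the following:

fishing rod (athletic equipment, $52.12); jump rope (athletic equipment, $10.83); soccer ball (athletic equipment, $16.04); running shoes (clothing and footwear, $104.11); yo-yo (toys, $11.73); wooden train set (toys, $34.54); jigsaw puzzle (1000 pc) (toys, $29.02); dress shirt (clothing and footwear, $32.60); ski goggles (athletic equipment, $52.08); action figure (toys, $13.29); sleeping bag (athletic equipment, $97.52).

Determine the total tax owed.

Fishing rod $52.12: athletic equipment → 4% + 1% transit = 5% → $2.61
Jump rope $10.83: athletic equipment → 4% + 1% transit = 5% → $0.54
Soccer ball $16.04: athletic equipment → 4% + 1% transit = 5% → $0.80
Running shoes $104.11: clothing and footwear → 8.5% + 3% transit = 11.5% → $11.97
Yo-yo $11.73: toys → 8% + 3% transit = 11% → $1.29
Wooden train set $34.54: toys → 8% + 3% transit = 11% → $3.80
Jigsaw puzzle (1000 pc) $29.02: toys → 8% + 3% transit = 11% → $3.19
Dress shirt $32.60: clothing and footwear → 8.5% + 3% transit = 11.5% → $3.75
Ski goggles $52.08: athletic equipment → 4% + 1% transit = 5% → $2.60
Action figure $13.29: toys → 8% + 3% transit = 11% → $1.46
Sleeping bag $97.52: athletic equipment → 4% + 1% transit = 5% → $4.88
Total tax = $2.61 + $0.54 + $0.80 + $11.97 + $1.29 + $3.80 + $3.19 + $3.75 + $2.60 + $1.46 + $4.88 = $36.89

$36.89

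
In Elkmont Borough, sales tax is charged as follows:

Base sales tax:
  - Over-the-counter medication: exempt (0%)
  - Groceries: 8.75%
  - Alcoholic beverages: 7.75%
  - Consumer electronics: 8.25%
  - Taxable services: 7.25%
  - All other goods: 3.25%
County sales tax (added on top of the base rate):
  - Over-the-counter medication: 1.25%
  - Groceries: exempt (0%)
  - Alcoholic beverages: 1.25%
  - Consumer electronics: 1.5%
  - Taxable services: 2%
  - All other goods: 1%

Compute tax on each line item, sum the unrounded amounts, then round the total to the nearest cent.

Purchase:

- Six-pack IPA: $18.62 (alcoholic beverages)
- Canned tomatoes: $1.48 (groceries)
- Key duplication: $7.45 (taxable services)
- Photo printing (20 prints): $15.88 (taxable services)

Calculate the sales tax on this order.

$3.96

Six-pack IPA $18.62: alcoholic beverages → 7.75% + 1.25% county = 9% → $1.6758
Canned tomatoes $1.48: groceries → 8.75% + 0% county = 8.75% → $0.1295
Key duplication $7.45: taxable services → 7.25% + 2% county = 9.25% → $0.689125
Photo printing (20 prints) $15.88: taxable services → 7.25% + 2% county = 9.25% → $1.4689
Unrounded tax sum = $3.963325 → $3.96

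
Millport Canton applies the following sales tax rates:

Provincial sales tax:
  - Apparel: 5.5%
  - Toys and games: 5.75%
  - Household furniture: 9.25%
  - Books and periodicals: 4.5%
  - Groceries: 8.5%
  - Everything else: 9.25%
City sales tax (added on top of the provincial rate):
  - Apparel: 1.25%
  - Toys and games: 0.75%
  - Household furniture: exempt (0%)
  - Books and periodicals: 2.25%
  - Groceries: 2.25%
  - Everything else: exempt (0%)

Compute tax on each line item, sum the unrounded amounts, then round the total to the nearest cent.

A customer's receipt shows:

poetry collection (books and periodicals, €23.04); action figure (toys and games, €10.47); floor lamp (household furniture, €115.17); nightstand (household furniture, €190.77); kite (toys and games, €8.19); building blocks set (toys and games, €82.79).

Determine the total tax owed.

Poetry collection €23.04: books and periodicals → 4.5% + 2.25% city = 6.75% → €1.5552
Action figure €10.47: toys and games → 5.75% + 0.75% city = 6.5% → €0.68055
Floor lamp €115.17: household furniture → 9.25% + 0% city = 9.25% → €10.653225
Nightstand €190.77: household furniture → 9.25% + 0% city = 9.25% → €17.646225
Kite €8.19: toys and games → 5.75% + 0.75% city = 6.5% → €0.53235
Building blocks set €82.79: toys and games → 5.75% + 0.75% city = 6.5% → €5.38135
Unrounded tax sum = €36.4489 → €36.45

€36.45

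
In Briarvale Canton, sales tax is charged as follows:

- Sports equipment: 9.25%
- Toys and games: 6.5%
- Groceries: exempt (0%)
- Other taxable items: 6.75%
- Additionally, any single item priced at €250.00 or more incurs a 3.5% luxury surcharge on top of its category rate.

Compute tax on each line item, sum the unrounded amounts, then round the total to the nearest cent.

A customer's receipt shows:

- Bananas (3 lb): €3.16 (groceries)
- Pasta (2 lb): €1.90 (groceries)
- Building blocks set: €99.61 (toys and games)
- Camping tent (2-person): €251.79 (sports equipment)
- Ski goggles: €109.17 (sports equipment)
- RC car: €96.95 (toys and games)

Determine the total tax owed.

€54.98

Bananas (3 lb) €3.16: groceries → 0% → €0.00
Pasta (2 lb) €1.90: groceries → 0% → €0.00
Building blocks set €99.61: toys and games → 6.5% → €6.47465
Camping tent (2-person) €251.79: sports equipment → 9.25% + 3.5% surcharge = 12.75% → €32.103225
Ski goggles €109.17: sports equipment → 9.25% → €10.098225
RC car €96.95: toys and games → 6.5% → €6.30175
Unrounded tax sum = €54.97785 → €54.98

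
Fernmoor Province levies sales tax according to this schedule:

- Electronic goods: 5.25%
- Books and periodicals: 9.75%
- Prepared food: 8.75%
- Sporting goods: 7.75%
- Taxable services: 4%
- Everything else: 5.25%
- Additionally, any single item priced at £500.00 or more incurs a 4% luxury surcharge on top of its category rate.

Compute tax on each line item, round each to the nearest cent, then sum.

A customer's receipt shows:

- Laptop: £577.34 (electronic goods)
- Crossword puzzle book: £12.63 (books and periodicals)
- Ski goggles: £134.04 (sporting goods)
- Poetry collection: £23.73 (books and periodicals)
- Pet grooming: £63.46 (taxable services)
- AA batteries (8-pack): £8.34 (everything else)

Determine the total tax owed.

£70.31

Laptop £577.34: electronic goods → 5.25% + 4% surcharge = 9.25% → £53.40
Crossword puzzle book £12.63: books and periodicals → 9.75% → £1.23
Ski goggles £134.04: sporting goods → 7.75% → £10.39
Poetry collection £23.73: books and periodicals → 9.75% → £2.31
Pet grooming £63.46: taxable services → 4% → £2.54
AA batteries (8-pack) £8.34: everything else → 5.25% → £0.44
Total tax = £53.40 + £1.23 + £10.39 + £2.31 + £2.54 + £0.44 = £70.31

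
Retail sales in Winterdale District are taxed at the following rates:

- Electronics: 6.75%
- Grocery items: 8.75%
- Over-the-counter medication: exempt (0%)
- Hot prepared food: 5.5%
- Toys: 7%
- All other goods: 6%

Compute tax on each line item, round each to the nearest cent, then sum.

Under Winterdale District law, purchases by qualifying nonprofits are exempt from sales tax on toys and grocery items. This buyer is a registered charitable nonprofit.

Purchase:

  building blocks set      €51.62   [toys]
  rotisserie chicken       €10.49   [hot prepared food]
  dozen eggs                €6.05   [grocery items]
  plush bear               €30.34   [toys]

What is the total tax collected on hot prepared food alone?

Rotisserie chicken €10.49: hot prepared food → 5.5% → €0.58
Tax on hot prepared food = €0.58

€0.58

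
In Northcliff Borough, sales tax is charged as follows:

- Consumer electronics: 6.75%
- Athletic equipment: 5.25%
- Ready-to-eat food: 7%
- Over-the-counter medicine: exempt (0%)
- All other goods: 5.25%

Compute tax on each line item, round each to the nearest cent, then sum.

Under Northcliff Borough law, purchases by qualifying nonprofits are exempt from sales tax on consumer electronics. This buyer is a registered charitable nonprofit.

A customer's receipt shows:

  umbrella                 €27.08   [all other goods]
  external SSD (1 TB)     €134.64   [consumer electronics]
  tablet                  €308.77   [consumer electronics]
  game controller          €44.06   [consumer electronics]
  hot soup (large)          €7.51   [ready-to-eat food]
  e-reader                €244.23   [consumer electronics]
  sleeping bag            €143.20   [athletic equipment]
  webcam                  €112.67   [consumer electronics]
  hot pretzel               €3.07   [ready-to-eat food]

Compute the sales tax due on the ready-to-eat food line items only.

€0.74

Hot soup (large) €7.51: ready-to-eat food → 7% → €0.53
Hot pretzel €3.07: ready-to-eat food → 7% → €0.21
Tax on ready-to-eat food = €0.53 + €0.21 = €0.74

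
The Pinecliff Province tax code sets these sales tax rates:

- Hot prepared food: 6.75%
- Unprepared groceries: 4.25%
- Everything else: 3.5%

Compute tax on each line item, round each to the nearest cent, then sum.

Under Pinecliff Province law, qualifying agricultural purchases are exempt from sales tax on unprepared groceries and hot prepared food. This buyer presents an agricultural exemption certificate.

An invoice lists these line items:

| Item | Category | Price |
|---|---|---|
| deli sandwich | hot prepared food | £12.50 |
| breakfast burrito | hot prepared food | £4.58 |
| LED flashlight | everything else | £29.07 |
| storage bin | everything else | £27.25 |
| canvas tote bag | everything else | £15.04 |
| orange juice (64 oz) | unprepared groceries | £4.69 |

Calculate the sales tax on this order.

£2.50

Deli sandwich £12.50: hot prepared food, buyer-exempt → 0% → £0.00
Breakfast burrito £4.58: hot prepared food, buyer-exempt → 0% → £0.00
LED flashlight £29.07: everything else → 3.5% → £1.02
Storage bin £27.25: everything else → 3.5% → £0.95
Canvas tote bag £15.04: everything else → 3.5% → £0.53
Orange juice (64 oz) £4.69: unprepared groceries, buyer-exempt → 0% → £0.00
Total tax = £1.02 + £0.95 + £0.53 = £2.50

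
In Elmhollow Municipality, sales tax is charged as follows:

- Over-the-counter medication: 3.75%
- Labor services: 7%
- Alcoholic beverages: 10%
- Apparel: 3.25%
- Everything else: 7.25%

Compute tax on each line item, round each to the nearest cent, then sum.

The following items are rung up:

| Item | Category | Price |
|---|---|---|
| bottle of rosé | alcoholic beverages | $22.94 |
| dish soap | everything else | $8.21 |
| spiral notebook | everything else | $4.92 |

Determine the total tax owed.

Bottle of rosé $22.94: alcoholic beverages → 10% → $2.29
Dish soap $8.21: everything else → 7.25% → $0.60
Spiral notebook $4.92: everything else → 7.25% → $0.36
Total tax = $2.29 + $0.60 + $0.36 = $3.25

$3.25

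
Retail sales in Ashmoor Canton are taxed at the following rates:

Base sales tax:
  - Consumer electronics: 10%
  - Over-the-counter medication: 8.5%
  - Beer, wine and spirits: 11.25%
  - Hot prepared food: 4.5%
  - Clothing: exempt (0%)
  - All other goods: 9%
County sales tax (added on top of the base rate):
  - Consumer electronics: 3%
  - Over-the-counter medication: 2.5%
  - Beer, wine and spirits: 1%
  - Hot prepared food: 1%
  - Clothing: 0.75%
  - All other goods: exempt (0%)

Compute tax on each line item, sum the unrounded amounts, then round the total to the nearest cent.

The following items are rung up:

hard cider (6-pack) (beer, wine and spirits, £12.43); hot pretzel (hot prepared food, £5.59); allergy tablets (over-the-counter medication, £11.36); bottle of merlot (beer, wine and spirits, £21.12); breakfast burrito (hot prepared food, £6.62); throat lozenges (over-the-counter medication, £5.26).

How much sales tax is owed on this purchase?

Hard cider (6-pack) £12.43: beer, wine and spirits → 11.25% + 1% county = 12.25% → £1.522675
Hot pretzel £5.59: hot prepared food → 4.5% + 1% county = 5.5% → £0.30745
Allergy tablets £11.36: over-the-counter medication → 8.5% + 2.5% county = 11% → £1.2496
Bottle of merlot £21.12: beer, wine and spirits → 11.25% + 1% county = 12.25% → £2.5872
Breakfast burrito £6.62: hot prepared food → 4.5% + 1% county = 5.5% → £0.3641
Throat lozenges £5.26: over-the-counter medication → 8.5% + 2.5% county = 11% → £0.5786
Unrounded tax sum = £6.609625 → £6.61

£6.61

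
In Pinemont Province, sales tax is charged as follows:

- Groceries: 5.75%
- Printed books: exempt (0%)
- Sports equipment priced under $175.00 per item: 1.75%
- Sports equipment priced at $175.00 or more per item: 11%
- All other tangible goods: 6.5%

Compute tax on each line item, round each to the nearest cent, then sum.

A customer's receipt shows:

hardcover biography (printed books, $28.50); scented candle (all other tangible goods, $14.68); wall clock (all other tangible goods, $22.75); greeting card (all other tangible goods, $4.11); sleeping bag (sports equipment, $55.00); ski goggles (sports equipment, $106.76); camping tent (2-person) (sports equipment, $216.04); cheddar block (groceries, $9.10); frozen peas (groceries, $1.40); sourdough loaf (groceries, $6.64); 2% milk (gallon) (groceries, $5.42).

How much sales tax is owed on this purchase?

Hardcover biography $28.50: printed books → 0% → $0.00
Scented candle $14.68: all other tangible goods → 6.5% → $0.95
Wall clock $22.75: all other tangible goods → 6.5% → $1.48
Greeting card $4.11: all other tangible goods → 6.5% → $0.27
Sleeping bag $55.00: sports equipment, under $175.00 → 1.75% → $0.96
Ski goggles $106.76: sports equipment, under $175.00 → 1.75% → $1.87
Camping tent (2-person) $216.04: sports equipment, $175.00 or more → 11% → $23.76
Cheddar block $9.10: groceries → 5.75% → $0.52
Frozen peas $1.40: groceries → 5.75% → $0.08
Sourdough loaf $6.64: groceries → 5.75% → $0.38
2% milk (gallon) $5.42: groceries → 5.75% → $0.31
Total tax = $0.95 + $1.48 + $0.27 + $0.96 + $1.87 + $23.76 + $0.52 + $0.08 + $0.38 + $0.31 = $30.58

$30.58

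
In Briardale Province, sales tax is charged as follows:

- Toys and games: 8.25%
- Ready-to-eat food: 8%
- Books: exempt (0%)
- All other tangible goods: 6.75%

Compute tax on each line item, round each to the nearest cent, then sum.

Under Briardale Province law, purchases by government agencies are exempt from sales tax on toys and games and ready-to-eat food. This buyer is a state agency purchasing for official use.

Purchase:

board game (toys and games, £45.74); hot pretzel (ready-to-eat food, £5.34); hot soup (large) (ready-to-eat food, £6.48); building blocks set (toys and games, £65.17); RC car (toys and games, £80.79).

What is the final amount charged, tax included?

£203.52

Board game £45.74: toys and games, buyer-exempt → 0% → £0.00
Hot pretzel £5.34: ready-to-eat food, buyer-exempt → 0% → £0.00
Hot soup (large) £6.48: ready-to-eat food, buyer-exempt → 0% → £0.00
Building blocks set £65.17: toys and games, buyer-exempt → 0% → £0.00
RC car £80.79: toys and games, buyer-exempt → 0% → £0.00
Subtotal = £203.52; tax = £0.00; total due = £203.52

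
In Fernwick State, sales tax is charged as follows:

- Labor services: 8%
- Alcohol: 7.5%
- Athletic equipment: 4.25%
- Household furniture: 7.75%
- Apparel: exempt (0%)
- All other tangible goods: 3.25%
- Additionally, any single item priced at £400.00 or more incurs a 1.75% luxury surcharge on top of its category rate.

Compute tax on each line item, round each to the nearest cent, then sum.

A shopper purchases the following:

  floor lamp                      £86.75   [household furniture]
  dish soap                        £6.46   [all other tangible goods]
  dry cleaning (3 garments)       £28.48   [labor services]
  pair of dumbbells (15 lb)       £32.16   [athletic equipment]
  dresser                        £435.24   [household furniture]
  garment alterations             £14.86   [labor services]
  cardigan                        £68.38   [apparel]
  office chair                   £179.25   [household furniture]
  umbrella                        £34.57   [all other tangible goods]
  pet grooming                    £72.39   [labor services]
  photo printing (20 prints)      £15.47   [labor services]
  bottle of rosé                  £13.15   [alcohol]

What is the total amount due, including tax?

£1063.31

Floor lamp £86.75: household furniture → 7.75% → £6.72
Dish soap £6.46: all other tangible goods → 3.25% → £0.21
Dry cleaning (3 garments) £28.48: labor services → 8% → £2.28
Pair of dumbbells (15 lb) £32.16: athletic equipment → 4.25% → £1.37
Dresser £435.24: household furniture → 7.75% + 1.75% surcharge = 9.5% → £41.35
Garment alterations £14.86: labor services → 8% → £1.19
Cardigan £68.38: apparel → 0% → £0.00
Office chair £179.25: household furniture → 7.75% → £13.89
Umbrella £34.57: all other tangible goods → 3.25% → £1.12
Pet grooming £72.39: labor services → 8% → £5.79
Photo printing (20 prints) £15.47: labor services → 8% → £1.24
Bottle of rosé £13.15: alcohol → 7.5% → £0.99
Subtotal = £987.16; tax = £76.15; total due = £1063.31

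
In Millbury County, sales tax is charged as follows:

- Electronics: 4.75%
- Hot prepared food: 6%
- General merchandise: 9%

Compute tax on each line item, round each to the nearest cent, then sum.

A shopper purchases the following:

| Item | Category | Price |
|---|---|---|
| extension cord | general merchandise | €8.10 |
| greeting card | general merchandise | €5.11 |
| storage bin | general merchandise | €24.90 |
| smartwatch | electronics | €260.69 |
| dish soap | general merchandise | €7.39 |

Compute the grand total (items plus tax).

Extension cord €8.10: general merchandise → 9% → €0.73
Greeting card €5.11: general merchandise → 9% → €0.46
Storage bin €24.90: general merchandise → 9% → €2.24
Smartwatch €260.69: electronics → 4.75% → €12.38
Dish soap €7.39: general merchandise → 9% → €0.67
Subtotal = €306.19; tax = €16.48; total due = €322.67

€322.67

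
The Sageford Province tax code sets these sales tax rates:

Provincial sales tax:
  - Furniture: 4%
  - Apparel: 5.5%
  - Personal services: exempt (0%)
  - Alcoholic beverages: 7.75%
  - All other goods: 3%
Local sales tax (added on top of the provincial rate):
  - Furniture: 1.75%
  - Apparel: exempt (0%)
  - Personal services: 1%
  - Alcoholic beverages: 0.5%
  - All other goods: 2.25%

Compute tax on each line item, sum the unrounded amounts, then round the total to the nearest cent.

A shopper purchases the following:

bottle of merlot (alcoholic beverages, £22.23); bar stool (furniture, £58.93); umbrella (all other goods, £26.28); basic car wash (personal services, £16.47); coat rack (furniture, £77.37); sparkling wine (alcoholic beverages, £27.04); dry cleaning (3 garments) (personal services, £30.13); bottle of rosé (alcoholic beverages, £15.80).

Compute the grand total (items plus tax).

Bottle of merlot £22.23: alcoholic beverages → 7.75% + 0.5% local = 8.25% → £1.833975
Bar stool £58.93: furniture → 4% + 1.75% local = 5.75% → £3.388475
Umbrella £26.28: all other goods → 3% + 2.25% local = 5.25% → £1.3797
Basic car wash £16.47: personal services → 0% + 1% local = 1% → £0.1647
Coat rack £77.37: furniture → 4% + 1.75% local = 5.75% → £4.448775
Sparkling wine £27.04: alcoholic beverages → 7.75% + 0.5% local = 8.25% → £2.2308
Dry cleaning (3 garments) £30.13: personal services → 0% + 1% local = 1% → £0.3013
Bottle of rosé £15.80: alcoholic beverages → 7.75% + 0.5% local = 8.25% → £1.3035
Subtotal = £274.25; unrounded tax = £15.051225 → £15.05; total due = £289.30

£289.30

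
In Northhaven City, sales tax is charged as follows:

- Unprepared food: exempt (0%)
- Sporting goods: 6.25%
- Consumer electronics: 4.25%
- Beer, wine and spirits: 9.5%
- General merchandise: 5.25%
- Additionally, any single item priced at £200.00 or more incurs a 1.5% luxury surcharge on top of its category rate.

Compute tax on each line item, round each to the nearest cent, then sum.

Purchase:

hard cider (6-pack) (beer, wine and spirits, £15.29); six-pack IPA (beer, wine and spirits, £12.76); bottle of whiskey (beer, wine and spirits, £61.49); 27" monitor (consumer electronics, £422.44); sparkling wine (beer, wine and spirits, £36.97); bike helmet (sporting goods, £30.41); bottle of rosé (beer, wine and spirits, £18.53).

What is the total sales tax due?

Hard cider (6-pack) £15.29: beer, wine and spirits → 9.5% → £1.45
Six-pack IPA £12.76: beer, wine and spirits → 9.5% → £1.21
Bottle of whiskey £61.49: beer, wine and spirits → 9.5% → £5.84
27" monitor £422.44: consumer electronics → 4.25% + 1.5% surcharge = 5.75% → £24.29
Sparkling wine £36.97: beer, wine and spirits → 9.5% → £3.51
Bike helmet £30.41: sporting goods → 6.25% → £1.90
Bottle of rosé £18.53: beer, wine and spirits → 9.5% → £1.76
Total tax = £1.45 + £1.21 + £5.84 + £24.29 + £3.51 + £1.90 + £1.76 = £39.96

£39.96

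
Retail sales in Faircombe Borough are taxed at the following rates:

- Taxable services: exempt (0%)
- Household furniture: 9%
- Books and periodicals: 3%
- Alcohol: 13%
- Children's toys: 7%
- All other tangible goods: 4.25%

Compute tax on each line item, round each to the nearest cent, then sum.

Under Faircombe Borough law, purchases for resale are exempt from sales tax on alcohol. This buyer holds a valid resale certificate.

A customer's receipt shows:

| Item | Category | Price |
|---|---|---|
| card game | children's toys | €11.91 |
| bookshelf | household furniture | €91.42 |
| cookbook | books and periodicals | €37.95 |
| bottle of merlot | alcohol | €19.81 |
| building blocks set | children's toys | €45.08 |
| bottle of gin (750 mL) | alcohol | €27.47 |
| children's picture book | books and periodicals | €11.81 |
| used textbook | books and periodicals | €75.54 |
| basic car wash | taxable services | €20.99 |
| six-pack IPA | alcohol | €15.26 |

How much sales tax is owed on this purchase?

€15.98

Card game €11.91: children's toys → 7% → €0.83
Bookshelf €91.42: household furniture → 9% → €8.23
Cookbook €37.95: books and periodicals → 3% → €1.14
Bottle of merlot €19.81: alcohol, buyer-exempt → 0% → €0.00
Building blocks set €45.08: children's toys → 7% → €3.16
Bottle of gin (750 mL) €27.47: alcohol, buyer-exempt → 0% → €0.00
Children's picture book €11.81: books and periodicals → 3% → €0.35
Used textbook €75.54: books and periodicals → 3% → €2.27
Basic car wash €20.99: taxable services → 0% → €0.00
Six-pack IPA €15.26: alcohol, buyer-exempt → 0% → €0.00
Total tax = €0.83 + €8.23 + €1.14 + €3.16 + €0.35 + €2.27 = €15.98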